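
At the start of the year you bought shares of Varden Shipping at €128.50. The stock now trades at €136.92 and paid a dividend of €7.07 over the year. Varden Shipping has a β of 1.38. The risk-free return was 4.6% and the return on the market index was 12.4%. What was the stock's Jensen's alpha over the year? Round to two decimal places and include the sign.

Realised HPR = (P1 + D1 − P0) / P0 = (136.92 + 7.07 − 128.50) / 128.50 = 15.49 / 128.50 = 12.0545%
MRP = 12.4% − 4.6% = 7.80%
CAPM required = R_f + β·MRP = 4.6% + 1.38 × 7.8% = 15.3640%
α = realised − required = 12.0545% − 15.3640% = -3.31%

-3.31%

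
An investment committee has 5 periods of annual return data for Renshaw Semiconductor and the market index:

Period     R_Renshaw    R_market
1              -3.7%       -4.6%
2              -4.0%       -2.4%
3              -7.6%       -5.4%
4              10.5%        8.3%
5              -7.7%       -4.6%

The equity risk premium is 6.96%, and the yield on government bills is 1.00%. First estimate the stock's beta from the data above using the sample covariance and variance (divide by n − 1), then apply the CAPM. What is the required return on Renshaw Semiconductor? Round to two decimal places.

9.95%

Mean R_i = (-3.7 − 4.0 − 7.6 + 10.5 − 7.7) / 5 = -2.5000%
Mean R_m = (-4.6 − 2.4 − 5.4 + 8.3 − 4.6) / 5 = -1.7400%
Σ(R_i − R̄_i)(R_m − R̄_m) = 168.4800  ⇒  Cov = 168.4800 / 4 = 42.1200
Σ(R_m − R̄_m)² = 130.9920  ⇒  Var(R_m) = 130.9920 / 4 = 32.7480
β = Cov / Var(R_m) = 42.1200 / 32.7480 = 1.2862
E(R) = R_f + β × MRP = 1.00% + 1.2862 × 6.96% = 9.95%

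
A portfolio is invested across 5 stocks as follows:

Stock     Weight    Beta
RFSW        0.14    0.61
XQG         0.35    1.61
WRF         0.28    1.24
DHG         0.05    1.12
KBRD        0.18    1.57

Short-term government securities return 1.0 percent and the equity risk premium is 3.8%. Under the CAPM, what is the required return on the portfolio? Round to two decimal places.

6.07%

β_P = Σ w_i β_i = 0.14×0.61 + 0.35×1.61 + 0.28×1.24 + 0.05×1.12 + 0.18×1.57 = 1.3347
E(R_P) = R_f + β_P × MRP = 1.0% + 1.3347 × 3.8% = 6.07%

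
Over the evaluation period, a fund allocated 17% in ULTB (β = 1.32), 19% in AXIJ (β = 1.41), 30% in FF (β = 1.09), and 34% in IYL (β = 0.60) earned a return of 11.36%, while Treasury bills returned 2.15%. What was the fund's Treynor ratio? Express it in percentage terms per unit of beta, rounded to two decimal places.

9.00%

β_P = 0.17×1.32 + 0.19×1.41 + 0.30×1.09 + 0.34×0.60 = 1.0233
Treynor = (R_P − R_f) / β_P = (11.36% − 2.15%) / 1.0233 = 9.21% / 1.0233 = 9.00%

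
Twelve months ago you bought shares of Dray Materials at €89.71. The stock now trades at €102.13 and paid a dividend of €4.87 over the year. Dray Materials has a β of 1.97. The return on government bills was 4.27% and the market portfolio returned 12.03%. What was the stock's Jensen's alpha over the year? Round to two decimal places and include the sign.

Realised HPR = (P1 + D1 − P0) / P0 = (102.13 + 4.87 − 89.71) / 89.71 = 17.29 / 89.71 = 19.2732%
MRP = 12.03% − 4.27% = 7.76%
CAPM required = R_f + β·MRP = 4.27% + 1.97 × 7.76% = 19.5572%
α = realised − required = 19.2732% − 19.5572% = -0.28%

-0.28%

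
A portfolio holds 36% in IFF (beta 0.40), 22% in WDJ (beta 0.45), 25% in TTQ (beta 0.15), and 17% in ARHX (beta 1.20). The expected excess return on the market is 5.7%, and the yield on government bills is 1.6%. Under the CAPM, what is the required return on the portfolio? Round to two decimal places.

β_P = Σ w_i β_i = 0.36×0.40 + 0.22×0.45 + 0.25×0.15 + 0.17×1.20 = 0.4845
E(R_P) = R_f + β_P × MRP = 1.6% + 0.4845 × 5.7% = 4.36%

4.36%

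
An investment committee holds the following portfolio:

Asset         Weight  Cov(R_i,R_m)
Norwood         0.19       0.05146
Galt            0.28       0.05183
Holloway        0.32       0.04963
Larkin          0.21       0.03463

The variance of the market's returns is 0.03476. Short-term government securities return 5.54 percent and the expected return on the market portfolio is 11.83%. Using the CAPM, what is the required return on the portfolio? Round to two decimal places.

14.13%

β_Norwood = 0.05146 / 0.03476 = 1.4804
β_Galt = 0.05183 / 0.03476 = 1.4911
β_Holloway = 0.04963 / 0.03476 = 1.4278
β_Larkin = 0.03463 / 0.03476 = 0.9963
β_P = Σ w_i β_i = 0.19×1.4804 + 0.28×1.4911 + 0.32×1.4278 + 0.21×0.9963 = 1.3649
MRP = 11.83% − 5.54% = 6.29%
E(R_P) = R_f + β_P × MRP = 5.54% + 1.3649 × 6.29% = 14.13%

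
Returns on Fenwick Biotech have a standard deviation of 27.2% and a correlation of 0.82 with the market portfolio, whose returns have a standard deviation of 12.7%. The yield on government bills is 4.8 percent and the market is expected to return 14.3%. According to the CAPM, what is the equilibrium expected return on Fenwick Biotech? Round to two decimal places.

β = ρ × σ_i / σ_m = 0.82 × 27.2% / 12.7% = 1.7562
MRP = 14.3% − 4.8% = 9.50%
E(R) = 4.8% + 1.7562 × 9.5% = 21.48%

21.48%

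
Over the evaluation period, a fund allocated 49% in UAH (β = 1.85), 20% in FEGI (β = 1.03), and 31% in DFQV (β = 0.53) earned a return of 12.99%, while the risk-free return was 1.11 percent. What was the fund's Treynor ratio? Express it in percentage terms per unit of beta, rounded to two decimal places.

9.30%

β_P = 0.49×1.85 + 0.20×1.03 + 0.31×0.53 = 1.2768
Treynor = (R_P − R_f) / β_P = (12.99% − 1.11%) / 1.2768 = 11.88% / 1.2768 = 9.30%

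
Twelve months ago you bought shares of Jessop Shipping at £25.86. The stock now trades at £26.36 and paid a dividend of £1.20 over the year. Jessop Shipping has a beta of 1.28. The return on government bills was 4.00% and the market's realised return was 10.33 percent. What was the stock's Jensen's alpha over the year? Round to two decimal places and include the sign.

-5.53%

Realised HPR = (P1 + D1 − P0) / P0 = (26.36 + 1.20 − 25.86) / 25.86 = 1.70 / 25.86 = 6.5739%
MRP = 10.33% − 4.00% = 6.33%
CAPM required = R_f + β·MRP = 4.00% + 1.28 × 6.33% = 12.1024%
α = realised − required = 6.5739% − 12.1024% = -5.53%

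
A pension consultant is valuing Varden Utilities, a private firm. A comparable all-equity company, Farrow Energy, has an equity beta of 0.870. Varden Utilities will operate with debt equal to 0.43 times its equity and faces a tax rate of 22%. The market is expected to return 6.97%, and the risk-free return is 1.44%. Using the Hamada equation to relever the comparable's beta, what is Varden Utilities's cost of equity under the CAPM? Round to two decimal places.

β_L = β_U × [1 + (1 − t)(D/E)] = 0.870 × [1 + (1 − 0.22) × 0.43]
    = 0.870 × [1 + 0.78 × 0.43] = 0.870 × 1.3354 = 1.1618
MRP = 6.97% − 1.44% = 5.53%
E(R) = R_f + β_L × MRP = 1.44% + 1.1618 × 5.53% = 7.86%

7.86%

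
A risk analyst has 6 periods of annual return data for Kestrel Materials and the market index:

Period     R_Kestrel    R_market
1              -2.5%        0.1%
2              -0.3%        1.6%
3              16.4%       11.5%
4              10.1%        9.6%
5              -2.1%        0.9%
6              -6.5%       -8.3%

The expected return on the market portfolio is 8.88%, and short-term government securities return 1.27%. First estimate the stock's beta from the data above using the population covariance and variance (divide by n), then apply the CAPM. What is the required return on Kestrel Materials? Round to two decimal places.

10.09%

Mean R_i = (-2.5 − 0.3 + 16.4 + 10.1 − 2.1 − 6.5) / 6 = 2.5167%
Mean R_m = (0.1 + 1.6 + 11.5 + 9.6 + 0.9 − 8.3) / 6 = 2.5667%
Σ(R_i − R̄_i)(R_m − R̄_m) = 298.1333  ⇒  Cov = 298.1333 / 6 = 49.6889
Σ(R_m − R̄_m)² = 257.1533  ⇒  Var(R_m) = 257.1533 / 6 = 42.8589
β = Cov / Var(R_m) = 49.6889 / 42.8589 = 1.1594
MRP = 8.88% − 1.27% = 7.61%
E(R) = R_f + β × MRP = 1.27% + 1.1594 × 7.61% = 10.09%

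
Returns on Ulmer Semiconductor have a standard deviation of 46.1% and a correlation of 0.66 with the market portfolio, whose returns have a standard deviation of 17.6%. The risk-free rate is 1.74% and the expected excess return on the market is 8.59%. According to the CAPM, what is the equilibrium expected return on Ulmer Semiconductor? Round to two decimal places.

β = ρ × σ_i / σ_m = 0.66 × 46.1% / 17.6% = 1.7288
E(R) = 1.74% + 1.7288 × 8.59% = 16.59%

16.59%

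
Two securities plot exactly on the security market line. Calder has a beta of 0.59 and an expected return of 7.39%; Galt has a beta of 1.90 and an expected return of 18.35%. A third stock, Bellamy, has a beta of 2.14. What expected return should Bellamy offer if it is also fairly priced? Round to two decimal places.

MRP (SML slope) = (18.35% − 7.39%) / (1.90 − 0.59) = 10.96% / 1.31 = 8.3664%
R_f (intercept) = 7.39% − 0.59 × 8.3664% = 2.4538%
E(R_Bellamy) = R_f + β × MRP = 2.4538% + 2.14 × 8.3664% = 20.36%

20.36%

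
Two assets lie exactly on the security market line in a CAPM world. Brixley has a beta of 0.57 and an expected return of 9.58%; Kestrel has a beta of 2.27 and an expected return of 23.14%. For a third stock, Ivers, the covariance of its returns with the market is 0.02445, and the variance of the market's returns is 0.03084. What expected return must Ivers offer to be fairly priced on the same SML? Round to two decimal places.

MRP = (23.14% − 9.58%) / (2.27 − 0.57) = 7.9765%
R_f = 9.58% − 0.57 × 7.9765% = 5.0334%
β_Ivers = Cov / Var(R_m) = 0.02445 / 0.03084 = 0.7928
E(R_Ivers) = R_f + β × MRP = 5.0334% + 0.7928 × 7.9765% = 11.36%

11.36%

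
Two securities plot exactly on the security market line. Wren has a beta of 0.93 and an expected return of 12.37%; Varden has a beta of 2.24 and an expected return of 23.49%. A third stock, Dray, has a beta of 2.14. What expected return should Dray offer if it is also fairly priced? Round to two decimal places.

MRP (SML slope) = (23.49% − 12.37%) / (2.24 − 0.93) = 11.12% / 1.31 = 8.4885%
R_f (intercept) = 12.37% − 0.93 × 8.4885% = 4.4757%
E(R_Dray) = R_f + β × MRP = 4.4757% + 2.14 × 8.4885% = 22.64%

22.64%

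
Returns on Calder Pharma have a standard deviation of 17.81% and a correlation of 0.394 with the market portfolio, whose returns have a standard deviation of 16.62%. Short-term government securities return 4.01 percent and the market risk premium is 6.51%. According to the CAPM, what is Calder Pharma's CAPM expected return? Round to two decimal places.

6.76%

β = ρ × σ_i / σ_m = 0.394 × 17.81% / 16.62% = 0.4222
E(R) = 4.01% + 0.4222 × 6.51% = 6.76%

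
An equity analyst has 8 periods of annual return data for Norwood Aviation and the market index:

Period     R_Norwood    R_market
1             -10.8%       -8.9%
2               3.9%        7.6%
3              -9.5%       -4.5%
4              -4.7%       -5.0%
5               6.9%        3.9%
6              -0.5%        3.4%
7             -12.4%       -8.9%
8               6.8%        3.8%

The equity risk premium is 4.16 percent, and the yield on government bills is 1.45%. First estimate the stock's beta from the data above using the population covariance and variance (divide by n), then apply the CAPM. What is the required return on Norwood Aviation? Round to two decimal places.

6.15%

Mean R_i = (-10.8 + 3.9 − 9.5 − 4.7 + 6.9 − 0.5 − 12.4 + 6.8) / 8 = -2.5375%
Mean R_m = (-8.9 + 7.6 − 4.5 − 5.0 + 3.9 + 3.4 − 8.9 + 3.8) / 8 = -1.0750%
Σ(R_i − R̄_i)(R_m − R̄_m) = 331.5975  ⇒  Cov = 331.5975 / 8 = 41.4497
Σ(R_m − R̄_m)² = 293.3950  ⇒  Var(R_m) = 293.3950 / 8 = 36.6744
β = Cov / Var(R_m) = 41.4497 / 36.6744 = 1.1302
E(R) = R_f + β × MRP = 1.45% + 1.1302 × 4.16% = 6.15%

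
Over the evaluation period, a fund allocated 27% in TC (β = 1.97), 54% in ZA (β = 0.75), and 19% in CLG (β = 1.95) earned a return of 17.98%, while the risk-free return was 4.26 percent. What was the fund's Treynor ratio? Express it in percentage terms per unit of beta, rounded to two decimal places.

10.49%

β_P = 0.27×1.97 + 0.54×0.75 + 0.19×1.95 = 1.3074
Treynor = (R_P − R_f) / β_P = (17.98% − 4.26%) / 1.3074 = 13.72% / 1.3074 = 10.49%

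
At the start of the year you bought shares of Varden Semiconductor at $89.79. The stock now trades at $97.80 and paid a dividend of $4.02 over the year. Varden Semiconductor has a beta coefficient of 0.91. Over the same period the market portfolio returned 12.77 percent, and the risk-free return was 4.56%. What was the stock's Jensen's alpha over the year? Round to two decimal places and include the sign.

Realised HPR = (P1 + D1 − P0) / P0 = (97.80 + 4.02 − 89.79) / 89.79 = 12.03 / 89.79 = 13.3979%
MRP = 12.77% − 4.56% = 8.21%
CAPM required = R_f + β·MRP = 4.56% + 0.91 × 8.21% = 12.0311%
α = realised − required = 13.3979% − 12.0311% = +1.37%

+1.37%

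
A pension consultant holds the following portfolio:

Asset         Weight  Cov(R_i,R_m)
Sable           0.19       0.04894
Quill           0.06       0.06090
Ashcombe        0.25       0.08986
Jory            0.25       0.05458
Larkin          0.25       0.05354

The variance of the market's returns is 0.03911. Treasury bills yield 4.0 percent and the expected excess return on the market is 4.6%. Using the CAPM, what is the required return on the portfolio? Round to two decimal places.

β_Sable = 0.04894 / 0.03911 = 1.2513
β_Quill = 0.06090 / 0.03911 = 1.5571
β_Ashcombe = 0.08986 / 0.03911 = 2.2976
β_Jory = 0.05458 / 0.03911 = 1.3956
β_Larkin = 0.05354 / 0.03911 = 1.3690
β_P = Σ w_i β_i = 0.19×1.2513 + 0.06×1.5571 + 0.25×2.2976 + 0.25×1.3956 + 0.25×1.3690 = 1.5967
E(R_P) = R_f + β_P × MRP = 4.0% + 1.5967 × 4.6% = 11.34%

11.34%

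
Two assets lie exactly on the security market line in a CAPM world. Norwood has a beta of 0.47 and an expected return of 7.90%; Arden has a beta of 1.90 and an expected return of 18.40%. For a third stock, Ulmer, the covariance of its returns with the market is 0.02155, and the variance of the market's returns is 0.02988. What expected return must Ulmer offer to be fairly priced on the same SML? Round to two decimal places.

MRP = (18.40% − 7.90%) / (1.90 − 0.47) = 7.3427%
R_f = 7.90% − 0.47 × 7.3427% = 4.4489%
β_Ulmer = Cov / Var(R_m) = 0.02155 / 0.02988 = 0.7212
E(R_Ulmer) = R_f + β × MRP = 4.4489% + 0.7212 × 7.3427% = 9.74%

9.74%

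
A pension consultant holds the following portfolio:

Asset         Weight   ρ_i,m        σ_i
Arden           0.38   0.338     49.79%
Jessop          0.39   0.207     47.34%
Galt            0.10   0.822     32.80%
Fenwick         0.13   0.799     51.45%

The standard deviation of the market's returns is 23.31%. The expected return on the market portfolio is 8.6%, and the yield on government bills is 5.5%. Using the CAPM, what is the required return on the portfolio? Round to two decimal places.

β_Arden = 0.338 × 49.79% / 23.31% = 0.7220
β_Jessop = 0.207 × 47.34% / 23.31% = 0.4204
β_Galt = 0.822 × 32.80% / 23.31% = 1.1567
β_Fenwick = 0.799 × 51.45% / 23.31% = 1.7636
β_P = Σ w_i β_i = 0.38×0.7220 + 0.39×0.4204 + 0.10×1.1567 + 0.13×1.7636 = 0.7833
MRP = 8.6% − 5.5% = 3.10%
E(R_P) = R_f + β_P × MRP = 5.5% + 0.7833 × 3.1% = 7.93%

7.93%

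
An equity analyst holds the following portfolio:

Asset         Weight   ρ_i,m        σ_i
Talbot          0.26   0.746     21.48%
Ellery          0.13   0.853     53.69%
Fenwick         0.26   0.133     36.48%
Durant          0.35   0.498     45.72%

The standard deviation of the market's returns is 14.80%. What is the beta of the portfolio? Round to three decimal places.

1.307

β_Talbot = 0.746 × 21.48% / 14.80% = 1.0827
β_Ellery = 0.853 × 53.69% / 14.80% = 3.0944
β_Fenwick = 0.133 × 36.48% / 14.80% = 0.3278
β_Durant = 0.498 × 45.72% / 14.80% = 1.5384
β_P = Σ w_i β_i = 0.26×1.0827 + 0.13×3.0944 + 0.26×0.3278 + 0.35×1.5384 = 1.3074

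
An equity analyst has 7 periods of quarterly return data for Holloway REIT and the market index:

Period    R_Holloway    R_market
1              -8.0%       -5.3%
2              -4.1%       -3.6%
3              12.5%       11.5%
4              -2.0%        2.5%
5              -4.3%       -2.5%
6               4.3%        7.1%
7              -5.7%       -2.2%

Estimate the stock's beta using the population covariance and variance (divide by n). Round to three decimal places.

1.105

Mean R_i = (-8.0 − 4.1 + 12.5 − 2.0 − 4.3 + 4.3 − 5.7) / 7 = -1.0429%
Mean R_m = (-5.3 − 3.6 + 11.5 + 2.5 − 2.5 + 7.1 − 2.2) / 7 = 1.0714%
Σ(R_i − R̄_i)(R_m − R̄_m) = 257.5514  ⇒  Cov = 257.5514 / 7 = 36.7931
Σ(R_m − R̄_m)² = 233.0143  ⇒  Var(R_m) = 233.0143 / 7 = 33.2878
β = Cov / Var(R_m) = 36.7931 / 33.2878 = 1.1053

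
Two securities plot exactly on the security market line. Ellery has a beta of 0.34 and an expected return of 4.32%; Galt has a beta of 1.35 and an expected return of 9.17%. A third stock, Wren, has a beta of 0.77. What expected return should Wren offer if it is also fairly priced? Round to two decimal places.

MRP (SML slope) = (9.17% − 4.32%) / (1.35 − 0.34) = 4.85% / 1.01 = 4.8020%
R_f (intercept) = 4.32% − 0.34 × 4.8020% = 2.6873%
E(R_Wren) = R_f + β × MRP = 2.6873% + 0.77 × 4.8020% = 6.38%

6.38%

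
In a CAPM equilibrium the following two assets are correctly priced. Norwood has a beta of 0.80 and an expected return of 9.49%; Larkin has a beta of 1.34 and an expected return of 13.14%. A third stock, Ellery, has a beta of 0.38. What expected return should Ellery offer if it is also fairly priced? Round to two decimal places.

6.65%

MRP (SML slope) = (13.14% − 9.49%) / (1.34 − 0.80) = 3.65% / 0.54 = 6.7593%
R_f (intercept) = 9.49% − 0.80 × 6.7593% = 4.0826%
E(R_Ellery) = R_f + β × MRP = 4.0826% + 0.38 × 6.7593% = 6.65%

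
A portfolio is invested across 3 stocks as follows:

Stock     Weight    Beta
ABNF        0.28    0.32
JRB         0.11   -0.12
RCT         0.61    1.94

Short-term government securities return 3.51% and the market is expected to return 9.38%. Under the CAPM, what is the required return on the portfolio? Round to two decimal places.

10.91%

β_P = Σ w_i β_i = 0.28×0.32 + 0.11×-0.12 + 0.61×1.94 = 1.2598
MRP = 9.38% − 3.51% = 5.87%
E(R_P) = R_f + β_P × MRP = 3.51% + 1.2598 × 5.87% = 10.91%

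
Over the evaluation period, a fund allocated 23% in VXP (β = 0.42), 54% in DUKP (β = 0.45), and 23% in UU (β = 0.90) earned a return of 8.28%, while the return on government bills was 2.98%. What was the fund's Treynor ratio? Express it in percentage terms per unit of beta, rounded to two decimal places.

β_P = 0.23×0.42 + 0.54×0.45 + 0.23×0.90 = 0.5466
Treynor = (R_P − R_f) / β_P = (8.28% − 2.98%) / 0.5466 = 5.30% / 0.5466 = 9.70%

9.70%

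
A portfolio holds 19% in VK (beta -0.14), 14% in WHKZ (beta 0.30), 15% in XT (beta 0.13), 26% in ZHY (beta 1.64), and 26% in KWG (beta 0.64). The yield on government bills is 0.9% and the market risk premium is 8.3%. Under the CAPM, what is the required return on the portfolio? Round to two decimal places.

β_P = Σ w_i β_i = 0.19×-0.14 + 0.14×0.30 + 0.15×0.13 + 0.26×1.64 + 0.26×0.64 = 0.6277
E(R_P) = R_f + β_P × MRP = 0.9% + 0.6277 × 8.3% = 6.11%

6.11%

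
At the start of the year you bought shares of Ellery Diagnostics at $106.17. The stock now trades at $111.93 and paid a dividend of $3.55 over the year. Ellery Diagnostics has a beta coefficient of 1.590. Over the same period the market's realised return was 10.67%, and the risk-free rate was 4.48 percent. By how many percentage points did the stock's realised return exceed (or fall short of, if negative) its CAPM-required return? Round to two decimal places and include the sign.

Realised HPR = (P1 + D1 − P0) / P0 = (111.93 + 3.55 − 106.17) / 106.17 = 9.31 / 106.17 = 8.7690%
MRP = 10.67% − 4.48% = 6.19%
CAPM required = R_f + β·MRP = 4.48% + 1.590 × 6.19% = 14.32210%
α = realised − required = 8.7690% − 14.32210% = -5.55%

-5.55%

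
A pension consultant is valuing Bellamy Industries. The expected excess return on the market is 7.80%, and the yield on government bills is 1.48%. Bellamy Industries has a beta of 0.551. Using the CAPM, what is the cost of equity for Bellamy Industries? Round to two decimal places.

E(R) = R_f + β × MRP = 1.48% + 0.551 × 7.80% = 5.78%

5.78%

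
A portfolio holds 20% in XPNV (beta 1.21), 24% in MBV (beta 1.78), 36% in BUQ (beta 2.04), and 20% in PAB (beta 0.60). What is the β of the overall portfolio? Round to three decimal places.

1.524

β_P = Σ w_i β_i = 0.20×1.21 + 0.24×1.78 + 0.36×2.04 + 0.20×0.60 = 1.5236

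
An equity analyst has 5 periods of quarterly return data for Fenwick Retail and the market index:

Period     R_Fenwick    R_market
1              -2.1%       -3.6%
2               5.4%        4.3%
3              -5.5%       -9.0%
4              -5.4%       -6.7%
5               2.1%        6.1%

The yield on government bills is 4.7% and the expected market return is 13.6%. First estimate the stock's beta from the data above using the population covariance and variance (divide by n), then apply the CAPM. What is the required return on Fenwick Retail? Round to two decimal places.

10.65%

Mean R_i = (-2.1 + 5.4 − 5.5 − 5.4 + 2.1) / 5 = -1.1000%
Mean R_m = (-3.6 + 4.3 − 9.0 − 6.7 + 6.1) / 5 = -1.7800%
Σ(R_i − R̄_i)(R_m − R̄_m) = 119.4800  ⇒  Cov = 119.4800 / 5 = 23.8960
Σ(R_m − R̄_m)² = 178.7080  ⇒  Var(R_m) = 178.7080 / 5 = 35.7416
β = Cov / Var(R_m) = 23.8960 / 35.7416 = 0.6686
MRP = 13.6% − 4.7% = 8.90%
E(R) = R_f + β × MRP = 4.7% + 0.6686 × 8.9% = 10.65%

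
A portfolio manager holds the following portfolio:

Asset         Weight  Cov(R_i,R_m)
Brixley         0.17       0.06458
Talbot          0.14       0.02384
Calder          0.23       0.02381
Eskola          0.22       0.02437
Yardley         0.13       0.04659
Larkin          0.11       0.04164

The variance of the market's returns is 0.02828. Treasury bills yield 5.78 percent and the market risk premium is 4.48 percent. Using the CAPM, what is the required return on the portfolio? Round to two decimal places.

β_Brixley = 0.06458 / 0.02828 = 2.2836
β_Talbot = 0.02384 / 0.02828 = 0.8430
β_Calder = 0.02381 / 0.02828 = 0.8419
β_Eskola = 0.02437 / 0.02828 = 0.8617
β_Yardley = 0.04659 / 0.02828 = 1.6475
β_Larkin = 0.04164 / 0.02828 = 1.4724
β_P = Σ w_i β_i = 0.17×2.2836 + 0.14×0.8430 + 0.23×0.8419 + 0.22×0.8617 + 0.13×1.6475 + 0.11×1.4724 = 1.2656
E(R_P) = R_f + β_P × MRP = 5.78% + 1.2656 × 4.48% = 11.45%

11.45%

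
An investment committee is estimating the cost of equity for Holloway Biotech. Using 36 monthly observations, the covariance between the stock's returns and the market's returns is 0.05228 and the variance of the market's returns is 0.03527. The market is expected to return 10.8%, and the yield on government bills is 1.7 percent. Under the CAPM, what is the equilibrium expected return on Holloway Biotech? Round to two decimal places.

β = Cov(R_i, R_m) / Var(R_m) = 0.05228 / 0.03527 = 1.4823
MRP = 10.8% − 1.7% = 9.10%
E(R) = R_f + β × MRP = 1.7% + 1.4823 × 9.1% = 15.19%

15.19%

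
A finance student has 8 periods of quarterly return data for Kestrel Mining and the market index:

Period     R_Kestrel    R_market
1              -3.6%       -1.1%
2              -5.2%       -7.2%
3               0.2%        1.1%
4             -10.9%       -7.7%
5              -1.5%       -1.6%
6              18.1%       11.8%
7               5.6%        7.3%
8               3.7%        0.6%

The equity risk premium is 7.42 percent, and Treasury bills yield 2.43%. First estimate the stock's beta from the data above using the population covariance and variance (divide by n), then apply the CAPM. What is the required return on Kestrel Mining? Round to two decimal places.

Mean R_i = (-3.6 − 5.2 + 0.2 − 10.9 − 1.5 + 18.1 + 5.6 + 3.7) / 8 = 0.8000%
Mean R_m = (-1.1 − 7.2 + 1.1 − 7.7 − 1.6 + 11.8 + 7.3 + 0.6) / 8 = 0.4000%
Σ(R_i − R̄_i)(R_m − R̄_m) = 382.0700  ⇒  Cov = 382.0700 / 8 = 47.7588
Σ(R_m − R̄_m)² = 307.7200  ⇒  Var(R_m) = 307.7200 / 8 = 38.4650
β = Cov / Var(R_m) = 47.7588 / 38.4650 = 1.2416
E(R) = R_f + β × MRP = 2.43% + 1.2416 × 7.42% = 11.64%

11.64%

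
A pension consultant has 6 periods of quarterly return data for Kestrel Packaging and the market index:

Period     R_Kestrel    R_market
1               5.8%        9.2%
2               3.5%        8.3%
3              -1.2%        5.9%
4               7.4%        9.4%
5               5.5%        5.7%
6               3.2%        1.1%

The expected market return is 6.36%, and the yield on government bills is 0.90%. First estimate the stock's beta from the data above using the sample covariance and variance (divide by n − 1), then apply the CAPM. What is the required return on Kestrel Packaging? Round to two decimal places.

Mean R_i = (5.8 + 3.5 − 1.2 + 7.4 + 5.5 + 3.2) / 6 = 4.0333%
Mean R_m = (9.2 + 8.3 + 5.9 + 9.4 + 5.7 + 1.1) / 6 = 6.6000%
Σ(R_i − R̄_i)(R_m − R̄_m) = 20.0400  ⇒  Cov = 20.0400 / 5 = 4.0080
Σ(R_m − R̄_m)² = 49.0400  ⇒  Var(R_m) = 49.0400 / 5 = 9.8080
β = Cov / Var(R_m) = 4.0080 / 9.8080 = 0.4086
MRP = 6.36% − 0.90% = 5.46%
E(R) = R_f + β × MRP = 0.90% + 0.4086 × 5.46% = 3.13%

3.13%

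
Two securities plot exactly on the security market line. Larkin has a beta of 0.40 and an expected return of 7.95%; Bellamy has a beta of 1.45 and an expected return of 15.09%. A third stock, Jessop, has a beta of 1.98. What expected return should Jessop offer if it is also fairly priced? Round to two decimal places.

MRP (SML slope) = (15.09% − 7.95%) / (1.45 − 0.40) = 7.14% / 1.05 = 6.8000%
R_f (intercept) = 7.95% − 0.40 × 6.8000% = 5.2300%
E(R_Jessop) = R_f + β × MRP = 5.2300% + 1.98 × 6.8000% = 18.69%

18.69%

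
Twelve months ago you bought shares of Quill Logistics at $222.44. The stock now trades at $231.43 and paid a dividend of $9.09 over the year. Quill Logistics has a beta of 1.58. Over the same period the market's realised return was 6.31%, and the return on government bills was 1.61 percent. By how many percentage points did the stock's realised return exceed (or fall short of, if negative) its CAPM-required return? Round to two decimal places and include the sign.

-0.91%

Realised HPR = (P1 + D1 − P0) / P0 = (231.43 + 9.09 − 222.44) / 222.44 = 18.08 / 222.44 = 8.1280%
MRP = 6.31% − 1.61% = 4.70%
CAPM required = R_f + β·MRP = 1.61% + 1.58 × 4.70% = 9.0360%
α = realised − required = 8.1280% − 9.0360% = -0.91%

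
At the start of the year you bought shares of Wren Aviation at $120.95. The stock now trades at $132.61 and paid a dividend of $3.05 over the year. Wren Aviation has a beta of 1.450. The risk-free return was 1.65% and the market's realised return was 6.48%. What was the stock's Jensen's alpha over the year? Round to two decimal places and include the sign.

Realised HPR = (P1 + D1 − P0) / P0 = (132.61 + 3.05 − 120.95) / 120.95 = 14.71 / 120.95 = 12.1621%
MRP = 6.48% − 1.65% = 4.83%
CAPM required = R_f + β·MRP = 1.65% + 1.450 × 4.83% = 8.65350%
α = realised − required = 12.1621% − 8.65350% = +3.51%

+3.51%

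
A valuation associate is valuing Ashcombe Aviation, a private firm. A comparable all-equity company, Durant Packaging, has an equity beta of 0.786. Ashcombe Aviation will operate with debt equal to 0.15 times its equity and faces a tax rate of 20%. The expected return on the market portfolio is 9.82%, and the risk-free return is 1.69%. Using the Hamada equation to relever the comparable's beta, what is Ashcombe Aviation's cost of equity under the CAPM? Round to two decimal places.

β_L = β_U × [1 + (1 − t)(D/E)] = 0.786 × [1 + (1 − 0.20) × 0.15]
    = 0.786 × [1 + 0.80 × 0.15] = 0.786 × 1.1200 = 0.8803
MRP = 9.82% − 1.69% = 8.13%
E(R) = R_f + β_L × MRP = 1.69% + 0.8803 × 8.13% = 8.85%

8.85%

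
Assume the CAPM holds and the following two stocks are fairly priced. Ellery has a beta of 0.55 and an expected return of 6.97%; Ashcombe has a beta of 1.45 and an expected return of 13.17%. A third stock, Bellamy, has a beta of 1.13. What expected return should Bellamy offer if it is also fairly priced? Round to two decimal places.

10.97%

MRP (SML slope) = (13.17% − 6.97%) / (1.45 − 0.55) = 6.20% / 0.90 = 6.8889%
R_f (intercept) = 6.97% − 0.55 × 6.8889% = 3.1811%
E(R_Bellamy) = R_f + β × MRP = 3.1811% + 1.13 × 6.8889% = 10.97%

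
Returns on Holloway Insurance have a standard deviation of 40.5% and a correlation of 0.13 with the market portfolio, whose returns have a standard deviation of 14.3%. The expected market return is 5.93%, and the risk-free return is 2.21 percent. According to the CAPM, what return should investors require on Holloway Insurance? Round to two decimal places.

β = ρ × σ_i / σ_m = 0.13 × 40.5% / 14.3% = 0.3682
MRP = 5.93% − 2.21% = 3.72%
E(R) = 2.21% + 0.3682 × 3.72% = 3.58%

3.58%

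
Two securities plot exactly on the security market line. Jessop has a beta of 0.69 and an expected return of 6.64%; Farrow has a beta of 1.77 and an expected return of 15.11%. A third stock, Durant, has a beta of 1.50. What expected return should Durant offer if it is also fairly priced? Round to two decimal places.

MRP (SML slope) = (15.11% − 6.64%) / (1.77 − 0.69) = 8.47% / 1.08 = 7.8426%
R_f (intercept) = 6.64% − 0.69 × 7.8426% = 1.2286%
E(R_Durant) = R_f + β × MRP = 1.2286% + 1.50 × 7.8426% = 12.99%

12.99%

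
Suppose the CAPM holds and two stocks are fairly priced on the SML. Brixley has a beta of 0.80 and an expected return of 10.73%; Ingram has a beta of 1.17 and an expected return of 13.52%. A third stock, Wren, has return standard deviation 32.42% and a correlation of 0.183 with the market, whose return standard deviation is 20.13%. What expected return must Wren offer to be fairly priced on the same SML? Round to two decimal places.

MRP = (13.52% − 10.73%) / (1.17 − 0.80) = 7.5405%
R_f = 10.73% − 0.80 × 7.5405% = 4.6976%
β_Wren = ρ·σ_i/σ_m = 0.183 × 32.42 / 20.13 = 0.2947
E(R_Wren) = R_f + β × MRP = 4.6976% + 0.2947 × 7.5405% = 6.92%

6.92%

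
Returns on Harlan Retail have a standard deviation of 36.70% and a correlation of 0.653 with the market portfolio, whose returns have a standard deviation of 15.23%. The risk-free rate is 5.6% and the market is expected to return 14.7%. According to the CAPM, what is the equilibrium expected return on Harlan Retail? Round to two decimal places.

19.92%

β = ρ × σ_i / σ_m = 0.653 × 36.70% / 15.23% = 1.5735
MRP = 14.7% − 5.6% = 9.10%
E(R) = 5.6% + 1.5735 × 9.1% = 19.92%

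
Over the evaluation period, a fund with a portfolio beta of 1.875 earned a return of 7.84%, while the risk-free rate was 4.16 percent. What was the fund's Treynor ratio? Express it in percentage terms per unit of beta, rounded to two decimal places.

1.96%

Treynor = (R_P − R_f) / β_P = (7.84% − 4.16%) / 1.8750 = 3.68% / 1.8750 = 1.96%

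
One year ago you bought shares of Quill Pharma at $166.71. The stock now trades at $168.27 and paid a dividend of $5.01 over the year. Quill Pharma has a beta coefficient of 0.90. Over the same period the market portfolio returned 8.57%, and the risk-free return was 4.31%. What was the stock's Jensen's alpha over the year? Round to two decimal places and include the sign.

-4.20%

Realised HPR = (P1 + D1 − P0) / P0 = (168.27 + 5.01 − 166.71) / 166.71 = 6.57 / 166.71 = 3.9410%
MRP = 8.57% − 4.31% = 4.26%
CAPM required = R_f + β·MRP = 4.31% + 0.90 × 4.26% = 8.1440%
α = realised − required = 3.9410% − 8.1440% = -4.20%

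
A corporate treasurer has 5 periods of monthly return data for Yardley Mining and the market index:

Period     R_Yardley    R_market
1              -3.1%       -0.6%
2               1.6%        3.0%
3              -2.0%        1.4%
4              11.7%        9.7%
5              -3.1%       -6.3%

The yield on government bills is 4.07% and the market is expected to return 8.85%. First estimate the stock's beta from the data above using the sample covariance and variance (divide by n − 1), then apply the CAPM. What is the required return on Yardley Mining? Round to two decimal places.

8.67%

Mean R_i = (-3.1 + 1.6 − 2.0 + 11.7 − 3.1) / 5 = 1.0200%
Mean R_m = (-0.6 + 3.0 + 1.4 + 9.7 − 6.3) / 5 = 1.4400%
Σ(R_i − R̄_i)(R_m − R̄_m) = 129.5360  ⇒  Cov = 129.5360 / 4 = 32.3840
Σ(R_m − R̄_m)² = 134.7320  ⇒  Var(R_m) = 134.7320 / 4 = 33.6830
β = Cov / Var(R_m) = 32.3840 / 33.6830 = 0.9614
MRP = 8.85% − 4.07% = 4.78%
E(R) = R_f + β × MRP = 4.07% + 0.9614 × 4.78% = 8.67%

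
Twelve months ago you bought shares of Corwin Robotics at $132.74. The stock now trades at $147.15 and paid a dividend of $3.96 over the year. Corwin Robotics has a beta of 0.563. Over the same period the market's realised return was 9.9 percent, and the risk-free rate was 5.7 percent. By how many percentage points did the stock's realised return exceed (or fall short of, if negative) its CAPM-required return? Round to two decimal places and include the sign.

+5.77%

Realised HPR = (P1 + D1 − P0) / P0 = (147.15 + 3.96 − 132.74) / 132.74 = 18.37 / 132.74 = 13.8391%
MRP = 9.9% − 5.7% = 4.20%
CAPM required = R_f + β·MRP = 5.7% + 0.563 × 4.2% = 8.0646%
α = realised − required = 13.8391% − 8.0646% = +5.77%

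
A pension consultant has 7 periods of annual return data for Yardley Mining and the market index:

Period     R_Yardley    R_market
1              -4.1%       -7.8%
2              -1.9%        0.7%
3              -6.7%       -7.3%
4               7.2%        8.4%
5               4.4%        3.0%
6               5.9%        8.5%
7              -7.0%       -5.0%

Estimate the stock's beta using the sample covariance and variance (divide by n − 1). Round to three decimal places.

Mean R_i = (-4.1 − 1.9 − 6.7 + 7.2 + 4.4 + 5.9 − 7.0) / 7 = -0.3143%
Mean R_m = (-7.8 + 0.7 − 7.3 + 8.4 + 3.0 + 8.5 − 5.0) / 7 = 0.0714%
Σ(R_i − R̄_i)(R_m − R̄_m) = 238.5471  ⇒  Cov = 238.5471 / 6 = 39.7579
Σ(R_m − R̄_m)² = 291.3943  ⇒  Var(R_m) = 291.3943 / 6 = 48.5657
β = Cov / Var(R_m) = 39.7579 / 48.5657 = 0.8186

0.819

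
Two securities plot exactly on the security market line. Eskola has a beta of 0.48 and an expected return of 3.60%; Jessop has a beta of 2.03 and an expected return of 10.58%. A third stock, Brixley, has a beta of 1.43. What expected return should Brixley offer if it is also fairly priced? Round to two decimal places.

MRP (SML slope) = (10.58% − 3.60%) / (2.03 − 0.48) = 6.98% / 1.55 = 4.5032%
R_f (intercept) = 3.60% − 0.48 × 4.5032% = 1.4385%
E(R_Brixley) = R_f + β × MRP = 1.4385% + 1.43 × 4.5032% = 7.88%

7.88%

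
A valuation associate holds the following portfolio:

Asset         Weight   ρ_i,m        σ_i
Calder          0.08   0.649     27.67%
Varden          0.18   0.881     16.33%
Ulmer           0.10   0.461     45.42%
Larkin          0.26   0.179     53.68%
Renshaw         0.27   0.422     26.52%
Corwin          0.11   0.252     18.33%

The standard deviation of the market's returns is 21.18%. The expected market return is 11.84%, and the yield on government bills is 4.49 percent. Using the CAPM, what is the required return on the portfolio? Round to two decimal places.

8.71%

β_Calder = 0.649 × 27.67% / 21.18% = 0.8479
β_Varden = 0.881 × 16.33% / 21.18% = 0.6793
β_Ulmer = 0.461 × 45.42% / 21.18% = 0.9886
β_Larkin = 0.179 × 53.68% / 21.18% = 0.4537
β_Renshaw = 0.422 × 26.52% / 21.18% = 0.5284
β_Corwin = 0.252 × 18.33% / 21.18% = 0.2181
β_P = Σ w_i β_i = 0.08×0.8479 + 0.18×0.6793 + 0.10×0.9886 + 0.26×0.4537 + 0.27×0.5284 + 0.11×0.2181 = 0.5736
MRP = 11.84% − 4.49% = 7.35%
E(R_P) = R_f + β_P × MRP = 4.49% + 0.5736 × 7.35% = 8.71%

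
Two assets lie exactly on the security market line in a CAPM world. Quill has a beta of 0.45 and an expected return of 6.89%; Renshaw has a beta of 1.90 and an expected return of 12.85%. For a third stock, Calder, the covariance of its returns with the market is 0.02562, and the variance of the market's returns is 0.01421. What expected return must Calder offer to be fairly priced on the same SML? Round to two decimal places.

12.45%

MRP = (12.85% − 6.89%) / (1.90 − 0.45) = 4.1103%
R_f = 6.89% − 0.45 × 4.1103% = 5.0404%
β_Calder = Cov / Var(R_m) = 0.02562 / 0.01421 = 1.8030
E(R_Calder) = R_f + β × MRP = 5.0404% + 1.8030 × 4.1103% = 12.45%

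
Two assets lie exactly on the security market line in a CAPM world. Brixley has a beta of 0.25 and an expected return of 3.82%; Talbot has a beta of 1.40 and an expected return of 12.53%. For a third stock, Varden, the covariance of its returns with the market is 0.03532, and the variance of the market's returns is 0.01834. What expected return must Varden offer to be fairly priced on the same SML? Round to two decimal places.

16.51%

MRP = (12.53% − 3.82%) / (1.40 − 0.25) = 7.5739%
R_f = 3.82% − 0.25 × 7.5739% = 1.9265%
β_Varden = Cov / Var(R_m) = 0.03532 / 0.01834 = 1.9258
E(R_Varden) = R_f + β × MRP = 1.9265% + 1.9258 × 7.5739% = 16.51%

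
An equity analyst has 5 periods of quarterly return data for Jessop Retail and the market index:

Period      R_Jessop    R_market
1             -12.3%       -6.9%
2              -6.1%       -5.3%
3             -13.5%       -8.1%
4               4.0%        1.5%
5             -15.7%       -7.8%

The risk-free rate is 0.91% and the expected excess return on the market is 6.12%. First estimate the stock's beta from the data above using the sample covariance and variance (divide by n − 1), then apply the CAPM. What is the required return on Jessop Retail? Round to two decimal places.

Mean R_i = (-12.3 − 6.1 − 13.5 + 4.0 − 15.7) / 5 = -8.7200%
Mean R_m = (-6.9 − 5.3 − 8.1 + 1.5 − 7.8) / 5 = -5.3200%
Σ(R_i − R̄_i)(R_m − R̄_m) = 123.0580  ⇒  Cov = 123.0580 / 4 = 30.7645
Σ(R_m − R̄_m)² = 62.8880  ⇒  Var(R_m) = 62.8880 / 4 = 15.7220
β = Cov / Var(R_m) = 30.7645 / 15.7220 = 1.9568
E(R) = R_f + β × MRP = 0.91% + 1.9568 × 6.12% = 12.89%

12.89%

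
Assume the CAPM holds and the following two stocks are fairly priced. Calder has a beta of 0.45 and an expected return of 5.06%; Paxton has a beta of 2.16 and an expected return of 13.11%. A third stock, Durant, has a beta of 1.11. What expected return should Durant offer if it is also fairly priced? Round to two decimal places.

8.17%

MRP (SML slope) = (13.11% − 5.06%) / (2.16 − 0.45) = 8.05% / 1.71 = 4.7076%
R_f (intercept) = 5.06% − 0.45 × 4.7076% = 2.9416%
E(R_Durant) = R_f + β × MRP = 2.9416% + 1.11 × 4.7076% = 8.17%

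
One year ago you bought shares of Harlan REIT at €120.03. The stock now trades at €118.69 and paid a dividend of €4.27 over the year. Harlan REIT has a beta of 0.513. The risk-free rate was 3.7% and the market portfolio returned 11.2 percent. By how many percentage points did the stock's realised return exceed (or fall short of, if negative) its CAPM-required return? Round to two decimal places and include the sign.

-5.11%

Realised HPR = (P1 + D1 − P0) / P0 = (118.69 + 4.27 − 120.03) / 120.03 = 2.93 / 120.03 = 2.4411%
MRP = 11.2% − 3.7% = 7.50%
CAPM required = R_f + β·MRP = 3.7% + 0.513 × 7.5% = 7.5475%
α = realised − required = 2.4411% − 7.5475% = -5.11%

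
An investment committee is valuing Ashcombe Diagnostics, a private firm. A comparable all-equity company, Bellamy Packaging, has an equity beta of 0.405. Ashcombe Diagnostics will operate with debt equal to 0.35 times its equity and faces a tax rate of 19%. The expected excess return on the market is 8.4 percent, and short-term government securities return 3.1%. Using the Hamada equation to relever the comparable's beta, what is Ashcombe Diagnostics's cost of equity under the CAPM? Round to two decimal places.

7.47%

β_L = β_U × [1 + (1 − t)(D/E)] = 0.405 × [1 + (1 − 0.19) × 0.35]
    = 0.405 × [1 + 0.81 × 0.35] = 0.405 × 1.2835 = 0.5198
E(R) = R_f + β_L × MRP = 3.1% + 0.5198 × 8.4% = 7.47%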